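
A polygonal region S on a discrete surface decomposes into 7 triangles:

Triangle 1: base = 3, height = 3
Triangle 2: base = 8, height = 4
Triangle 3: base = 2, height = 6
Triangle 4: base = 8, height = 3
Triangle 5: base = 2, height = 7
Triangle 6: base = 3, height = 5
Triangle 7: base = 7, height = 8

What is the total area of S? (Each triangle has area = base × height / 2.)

(1/2)×3×3 + (1/2)×8×4 + (1/2)×2×6 + (1/2)×8×3 + (1/2)×2×7 + (1/2)×3×5 + (1/2)×7×8 = 81.0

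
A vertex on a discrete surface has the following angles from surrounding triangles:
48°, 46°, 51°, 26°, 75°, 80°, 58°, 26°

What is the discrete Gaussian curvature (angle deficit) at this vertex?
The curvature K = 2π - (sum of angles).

Sum of angles = 410°. K = 360° - 410° = -50° = -5π/18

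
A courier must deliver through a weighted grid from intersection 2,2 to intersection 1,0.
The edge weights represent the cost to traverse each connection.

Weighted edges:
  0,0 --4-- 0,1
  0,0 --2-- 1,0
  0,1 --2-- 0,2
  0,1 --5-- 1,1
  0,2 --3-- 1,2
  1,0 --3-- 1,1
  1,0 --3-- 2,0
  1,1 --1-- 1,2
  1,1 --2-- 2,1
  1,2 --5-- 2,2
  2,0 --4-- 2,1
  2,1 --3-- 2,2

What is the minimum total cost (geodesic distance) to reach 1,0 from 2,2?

Shortest path: 2,2 → 2,1 → 1,1 → 1,0, total weight = 8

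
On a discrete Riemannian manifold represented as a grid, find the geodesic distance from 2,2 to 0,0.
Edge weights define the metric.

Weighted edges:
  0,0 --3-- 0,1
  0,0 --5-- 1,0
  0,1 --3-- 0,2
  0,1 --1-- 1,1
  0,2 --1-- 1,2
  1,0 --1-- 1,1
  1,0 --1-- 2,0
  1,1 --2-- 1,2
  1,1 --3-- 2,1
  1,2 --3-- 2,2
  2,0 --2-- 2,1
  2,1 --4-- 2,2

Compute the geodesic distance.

Shortest path: 2,2 → 1,2 → 1,1 → 0,1 → 0,0, total weight = 9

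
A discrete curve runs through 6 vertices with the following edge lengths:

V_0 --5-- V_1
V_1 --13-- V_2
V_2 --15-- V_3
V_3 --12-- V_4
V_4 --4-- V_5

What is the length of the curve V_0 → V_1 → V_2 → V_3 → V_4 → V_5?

Arc length = 5 + 13 + 15 + 12 + 4 = 49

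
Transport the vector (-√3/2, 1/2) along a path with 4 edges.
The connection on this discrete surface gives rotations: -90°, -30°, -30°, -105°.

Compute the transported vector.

Total rotation: (-90°) + (-30°) + (-30°) + (-105°) = -255° ≡ 105° (mod 360°). Final vector: (-0.2588, -0.9659)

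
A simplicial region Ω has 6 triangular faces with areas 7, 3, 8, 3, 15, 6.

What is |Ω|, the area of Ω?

7 + 3 + 8 + 3 + 15 + 6 = 42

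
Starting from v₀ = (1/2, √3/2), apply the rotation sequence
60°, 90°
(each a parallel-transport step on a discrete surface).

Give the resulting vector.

Total rotation: 60° + 90° = 150°. Final vector: (-0.8660, -0.5000)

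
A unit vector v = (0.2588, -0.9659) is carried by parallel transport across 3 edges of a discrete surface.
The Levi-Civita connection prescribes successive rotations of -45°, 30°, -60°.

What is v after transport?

Total rotation: (-45°) + 30° + (-60°) = -75°. Final vector: (-0.8660, -0.5000)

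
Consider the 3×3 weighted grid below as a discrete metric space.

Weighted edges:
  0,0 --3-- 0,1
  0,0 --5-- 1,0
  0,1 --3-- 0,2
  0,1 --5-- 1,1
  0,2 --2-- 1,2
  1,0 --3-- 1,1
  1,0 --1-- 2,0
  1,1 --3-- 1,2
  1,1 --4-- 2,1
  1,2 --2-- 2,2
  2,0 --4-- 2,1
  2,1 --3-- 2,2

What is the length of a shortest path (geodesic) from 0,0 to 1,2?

Shortest path: 0,0 → 0,1 → 0,2 → 1,2, total weight = 8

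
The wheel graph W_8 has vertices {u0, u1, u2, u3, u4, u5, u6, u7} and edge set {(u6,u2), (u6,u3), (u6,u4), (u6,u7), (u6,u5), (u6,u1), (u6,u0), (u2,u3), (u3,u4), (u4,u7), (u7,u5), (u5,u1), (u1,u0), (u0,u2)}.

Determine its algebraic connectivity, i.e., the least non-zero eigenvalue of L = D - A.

The wheel W_8 is the join K_1 ∨ C_7 (a hub joined to every vertex of a cycle of length 7). For a join G ∨ H (G on p vertices, H on q vertices) the Laplacian spectrum is 0, p+q, the eigenvalues of L(G) other than one 0 each shifted by +q, and the eigenvalues of L(H) other than one 0 each shifted by +p. With G = K_1 (p = 1, nothing left after dropping its 0) and H = C_7 (q = 7, eigenvalues 2 − 2cos(2πk/7), k = 0, …, 6; drop k = 0), the spectrum of W_8 is 0, 8, and 1 + (2 − 2cos(2πk/7)) = 3 − 2cos(2πk/7) for k = 1, …, 6:
k=1: 3 − 2cos(2π/7) = 1.753; k=2: 3 − 2cos(4π/7) = 3.445; k=3: 3 − 2cos(6π/7) = 4.8019; k=4: 3 − 2cos(8π/7) = 4.8019; k=5: 3 − 2cos(10π/7) = 3.445; k=6: 3 − 2cos(12π/7) = 1.753.
Laplacian eigenvalues: [0.0, 1.753, 1.753, 3.445, 3.445, 4.8019, 4.8019, 8.0]. Algebraic connectivity (smallest non-zero eigenvalue) = 1.753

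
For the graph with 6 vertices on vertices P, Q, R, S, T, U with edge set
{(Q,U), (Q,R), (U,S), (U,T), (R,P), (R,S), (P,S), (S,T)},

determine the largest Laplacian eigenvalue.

Degrees: deg(P) = 2, deg(Q) = 2, deg(R) = 3, deg(S) = 4, deg(T) = 2, deg(U) = 3.
L = D − A with rows/columns ordered (P, Q, R, S, T, U):
  [ 2,  0, -1, -1,  0,  0]
  [ 0,  2, -1,  0,  0, -1]
  [-1, -1,  3, -1,  0,  0]
  [-1,  0, -1,  4, -1, -1]
  [ 0,  0,  0, -1,  2, -1]
  [ 0, -1,  0, -1, -1,  3]
Characteristic polynomial: det(λI − L) = λ(λ² − 5λ + 5)(λ² − 7λ + 9)(λ − 4).
Roots: λ = 0; (λ² − 5λ + 5) = 0 ⇒ λ = (5 ± √5)/2 ≈ 1.382, 3.618; (λ² − 7λ + 9) = 0 ⇒ λ = (7 ± √13)/2 ≈ 1.6972, 5.3028; (λ − 4) = 0 ⇒ λ = 4.
(Check: the roots sum (with multiplicity) to 16, matching trace L = Σdeg = 2·8 = 16.)
Laplacian eigenvalues: [0.0, 1.382, 1.6972, 3.618, 4.0, 5.3028]. Largest eigenvalue (spectral radius) = 5.3028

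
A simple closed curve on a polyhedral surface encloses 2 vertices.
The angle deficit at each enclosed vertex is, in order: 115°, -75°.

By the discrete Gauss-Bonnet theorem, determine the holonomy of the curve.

Holonomy = total enclosed curvature = 115° + (-75°) = 40°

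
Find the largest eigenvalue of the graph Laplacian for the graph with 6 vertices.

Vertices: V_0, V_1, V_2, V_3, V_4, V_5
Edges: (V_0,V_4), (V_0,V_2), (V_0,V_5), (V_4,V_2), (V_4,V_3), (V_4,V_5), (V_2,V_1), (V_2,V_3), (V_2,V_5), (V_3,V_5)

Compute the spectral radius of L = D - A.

Degrees: deg(V_0) = 3, deg(V_1) = 1, deg(V_2) = 5, deg(V_3) = 3, deg(V_4) = 4, deg(V_5) = 4.
L = D − A with rows/columns ordered (V_0, V_1, V_2, V_3, V_4, V_5):
  [ 3,  0, -1,  0, -1, -1]
  [ 0,  1, -1,  0,  0,  0]
  [-1, -1,  5, -1, -1, -1]
  [ 0,  0, -1,  3, -1, -1]
  [-1,  0, -1, -1,  4, -1]
  [-1,  0, -1, -1, -1,  4]
Characteristic polynomial: det(λI − L) = λ(λ − 1)(λ − 3)(λ − 5)²(λ − 6).
Roots: λ = 0; (λ − 1) = 0 ⇒ λ = 1; (λ − 3) = 0 ⇒ λ = 3; (λ − 5) = 0 ⇒ λ = 5 (multiplicity 2); (λ − 6) = 0 ⇒ λ = 6.
(Check: the roots sum (with multiplicity) to 20, matching trace L = Σdeg = 2·10 = 20.)
Laplacian eigenvalues: [0.0, 1.0, 3.0, 5.0, 5.0, 6.0]. Largest eigenvalue (spectral radius) = 6.0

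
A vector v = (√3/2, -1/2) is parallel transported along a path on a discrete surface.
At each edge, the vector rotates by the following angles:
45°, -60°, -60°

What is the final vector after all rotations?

Total rotation: 45° + (-60°) + (-60°) = -75°. Final vector: (-0.2588, -0.9659)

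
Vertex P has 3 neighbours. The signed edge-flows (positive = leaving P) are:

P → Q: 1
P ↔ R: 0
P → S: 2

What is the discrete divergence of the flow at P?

Divergence = sum of outgoing flows = 1 + 0 + 2 = 3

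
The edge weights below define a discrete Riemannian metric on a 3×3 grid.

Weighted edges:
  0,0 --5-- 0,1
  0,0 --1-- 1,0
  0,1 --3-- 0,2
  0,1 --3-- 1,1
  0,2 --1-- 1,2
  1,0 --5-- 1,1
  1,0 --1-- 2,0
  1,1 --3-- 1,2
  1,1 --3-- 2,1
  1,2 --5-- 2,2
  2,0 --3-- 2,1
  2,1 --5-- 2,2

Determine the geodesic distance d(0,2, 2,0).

Shortest path: 0,2 → 1,2 → 1,1 → 2,1 → 2,0, total weight = 10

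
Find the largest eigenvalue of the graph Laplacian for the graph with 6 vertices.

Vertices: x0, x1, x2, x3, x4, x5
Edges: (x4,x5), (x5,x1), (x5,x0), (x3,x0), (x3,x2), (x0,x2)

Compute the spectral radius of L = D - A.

Degrees: deg(x0) = 3, deg(x1) = 1, deg(x2) = 2, deg(x3) = 2, deg(x4) = 1, deg(x5) = 3.
L = D − A with rows/columns ordered (x0, x1, x2, x3, x4, x5):
  [ 3,  0, -1, -1,  0, -1]
  [ 0,  1,  0,  0,  0, -1]
  [-1,  0,  2, -1,  0,  0]
  [-1,  0, -1,  2,  0,  0]
  [ 0,  0,  0,  0,  1, -1]
  [-1, -1,  0,  0, -1,  3]
Characteristic polynomial: det(λI − L) = λ(λ² − 5λ + 2)(λ − 1)(λ − 3)².
Roots: λ = 0; (λ² − 5λ + 2) = 0 ⇒ λ = (5 ± √17)/2 ≈ 0.4384, 4.5616; (λ − 1) = 0 ⇒ λ = 1; (λ − 3) = 0 ⇒ λ = 3 (multiplicity 2).
(Check: the roots sum (with multiplicity) to 12, matching trace L = Σdeg = 2·6 = 12.)
Laplacian eigenvalues: [0.0, 0.4384, 1.0, 3.0, 3.0, 4.5616]. Largest eigenvalue (spectral radius) = 4.5616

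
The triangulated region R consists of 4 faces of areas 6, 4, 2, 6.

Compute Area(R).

6 + 4 + 2 + 6 = 18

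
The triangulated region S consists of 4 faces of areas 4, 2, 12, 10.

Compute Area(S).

4 + 2 + 12 + 10 = 28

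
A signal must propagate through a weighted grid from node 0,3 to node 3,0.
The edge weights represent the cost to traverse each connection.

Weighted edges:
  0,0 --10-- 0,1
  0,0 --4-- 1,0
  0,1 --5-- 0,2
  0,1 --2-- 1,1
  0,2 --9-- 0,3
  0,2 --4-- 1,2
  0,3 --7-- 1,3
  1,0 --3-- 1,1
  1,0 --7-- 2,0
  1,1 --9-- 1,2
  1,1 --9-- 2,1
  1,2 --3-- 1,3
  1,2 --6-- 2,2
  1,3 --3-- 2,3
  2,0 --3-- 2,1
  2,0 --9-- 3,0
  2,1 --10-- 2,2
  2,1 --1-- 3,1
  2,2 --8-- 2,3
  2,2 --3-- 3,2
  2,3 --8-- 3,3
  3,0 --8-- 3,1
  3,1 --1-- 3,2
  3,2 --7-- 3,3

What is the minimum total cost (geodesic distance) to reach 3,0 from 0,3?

Shortest path: 0,3 → 1,3 → 1,2 → 2,2 → 3,2 → 3,1 → 3,0, total weight = 28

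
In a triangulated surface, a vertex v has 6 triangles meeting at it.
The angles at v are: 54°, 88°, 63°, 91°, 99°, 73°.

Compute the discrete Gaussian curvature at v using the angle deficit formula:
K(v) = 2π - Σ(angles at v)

Sum of angles = 468°. K = 360° - 468° = -108° = -3π/5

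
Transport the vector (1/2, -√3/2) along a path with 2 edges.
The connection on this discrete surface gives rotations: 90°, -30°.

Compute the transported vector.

Total rotation: 90° + (-30°) = 60°. Final vector: (1, 0)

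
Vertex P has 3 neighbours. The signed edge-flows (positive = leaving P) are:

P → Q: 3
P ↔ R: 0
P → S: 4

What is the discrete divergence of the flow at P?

Divergence = sum of outgoing flows = 3 + 0 + 4 = 7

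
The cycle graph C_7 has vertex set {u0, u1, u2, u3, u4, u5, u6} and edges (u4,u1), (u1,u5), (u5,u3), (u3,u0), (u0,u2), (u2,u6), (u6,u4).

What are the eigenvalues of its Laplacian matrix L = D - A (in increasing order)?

The cycle graph C_n has Laplacian eigenvalues λ_k = 2 − 2cos(2πk/n), k = 0, 1, …, n−1. Here n = 7:
k=0: 2 − 2cos(0) = 0.0; k=1: 2 − 2cos(2π/7) = 0.753; k=2: 2 − 2cos(4π/7) = 2.445; k=3: 2 − 2cos(6π/7) = 3.8019; k=4: 2 − 2cos(8π/7) = 3.8019; k=5: 2 − 2cos(10π/7) = 2.445; k=6: 2 − 2cos(12π/7) = 0.753.
Laplacian eigenvalues (increasing order): [0.0, 0.753, 0.753, 2.445, 2.445, 3.8019, 3.8019]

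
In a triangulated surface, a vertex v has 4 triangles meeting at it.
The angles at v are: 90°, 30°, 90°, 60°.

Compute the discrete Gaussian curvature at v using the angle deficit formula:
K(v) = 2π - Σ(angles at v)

Sum of angles = 270°. K = 360° - 270° = 90°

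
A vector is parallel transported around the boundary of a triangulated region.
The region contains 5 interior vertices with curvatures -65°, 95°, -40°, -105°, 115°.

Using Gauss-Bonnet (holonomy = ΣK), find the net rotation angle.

Holonomy = total enclosed curvature = (-65°) + 95° + (-40°) + (-105°) + 115° = 0°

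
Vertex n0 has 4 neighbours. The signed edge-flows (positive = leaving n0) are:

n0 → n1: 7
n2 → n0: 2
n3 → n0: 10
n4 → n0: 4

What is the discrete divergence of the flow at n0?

Divergence = sum of outgoing flows = 7 + (-2) + (-10) + (-4) = -9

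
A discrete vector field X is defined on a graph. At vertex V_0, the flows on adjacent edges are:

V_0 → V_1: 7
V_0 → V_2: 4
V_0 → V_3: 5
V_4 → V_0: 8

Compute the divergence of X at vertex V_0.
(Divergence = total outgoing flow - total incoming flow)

Divergence = sum of outgoing flows = 7 + 4 + 5 + (-8) = 8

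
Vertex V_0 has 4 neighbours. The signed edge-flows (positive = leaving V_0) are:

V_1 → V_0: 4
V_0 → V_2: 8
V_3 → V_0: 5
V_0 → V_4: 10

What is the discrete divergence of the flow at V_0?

Divergence = sum of outgoing flows = (-4) + 8 + (-5) + 10 = 9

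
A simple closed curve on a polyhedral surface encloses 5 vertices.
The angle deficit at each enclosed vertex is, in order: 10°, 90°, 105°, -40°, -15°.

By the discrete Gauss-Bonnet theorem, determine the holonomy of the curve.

Holonomy = total enclosed curvature = 10° + 90° + 105° + (-40°) + (-15°) = 150°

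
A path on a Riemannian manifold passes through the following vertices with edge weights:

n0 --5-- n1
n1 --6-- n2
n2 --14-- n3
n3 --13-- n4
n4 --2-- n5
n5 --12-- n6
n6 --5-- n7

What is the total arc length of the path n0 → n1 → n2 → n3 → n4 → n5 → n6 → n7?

Arc length = 5 + 6 + 14 + 13 + 2 + 12 + 5 = 57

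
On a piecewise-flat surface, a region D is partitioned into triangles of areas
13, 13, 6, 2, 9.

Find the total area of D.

13 + 13 + 6 + 2 + 9 = 43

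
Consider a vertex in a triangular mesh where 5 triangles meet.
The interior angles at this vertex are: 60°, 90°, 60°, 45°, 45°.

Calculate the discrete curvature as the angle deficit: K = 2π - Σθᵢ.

Sum of angles = 300°. K = 360° - 300° = 60° = π/3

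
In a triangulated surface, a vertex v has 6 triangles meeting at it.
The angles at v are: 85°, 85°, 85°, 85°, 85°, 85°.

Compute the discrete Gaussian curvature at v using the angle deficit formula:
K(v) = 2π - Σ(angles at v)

Sum of angles = 510°. K = 360° - 510° = -150°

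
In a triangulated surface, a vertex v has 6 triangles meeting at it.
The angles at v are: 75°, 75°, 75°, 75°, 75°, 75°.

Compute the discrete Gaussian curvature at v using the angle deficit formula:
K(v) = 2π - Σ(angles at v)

Sum of angles = 450°. K = 360° - 450° = -90° = -π/2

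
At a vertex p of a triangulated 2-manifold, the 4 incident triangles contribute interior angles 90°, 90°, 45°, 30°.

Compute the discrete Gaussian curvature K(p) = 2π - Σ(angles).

Sum of angles = 255°. K = 360° - 255° = 105°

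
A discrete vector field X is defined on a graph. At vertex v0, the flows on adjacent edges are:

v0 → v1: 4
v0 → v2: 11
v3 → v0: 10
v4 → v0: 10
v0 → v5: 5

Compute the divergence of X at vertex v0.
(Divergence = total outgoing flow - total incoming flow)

Divergence = sum of outgoing flows = 4 + 11 + (-10) + (-10) + 5 = 0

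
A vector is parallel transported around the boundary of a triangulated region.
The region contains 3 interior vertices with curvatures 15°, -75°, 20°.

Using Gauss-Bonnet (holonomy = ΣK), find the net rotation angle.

Holonomy = total enclosed curvature = 15° + (-75°) + 20° = -40°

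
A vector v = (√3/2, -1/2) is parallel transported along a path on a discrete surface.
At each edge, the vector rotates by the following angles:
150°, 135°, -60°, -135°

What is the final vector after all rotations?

Total rotation: 150° + 135° + (-60°) + (-135°) = 90°. Final vector: (0.5000, 0.8660)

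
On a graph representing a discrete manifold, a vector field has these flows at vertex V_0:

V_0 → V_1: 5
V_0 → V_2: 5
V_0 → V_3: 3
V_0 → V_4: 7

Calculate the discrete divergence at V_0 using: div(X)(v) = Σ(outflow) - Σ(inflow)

Divergence = sum of outgoing flows = 5 + 5 + 3 + 7 = 20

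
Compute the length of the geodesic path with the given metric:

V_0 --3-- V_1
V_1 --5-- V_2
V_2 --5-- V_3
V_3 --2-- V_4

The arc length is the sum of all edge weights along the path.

Arc length = 3 + 5 + 5 + 2 = 15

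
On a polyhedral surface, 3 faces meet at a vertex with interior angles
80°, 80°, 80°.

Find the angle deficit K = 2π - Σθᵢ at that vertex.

Sum of angles = 240°. K = 360° - 240° = 120°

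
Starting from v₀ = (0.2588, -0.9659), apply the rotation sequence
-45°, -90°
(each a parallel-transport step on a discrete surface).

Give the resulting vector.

Total rotation: (-45°) + (-90°) = -135°. Final vector: (-0.8660, 0.5000)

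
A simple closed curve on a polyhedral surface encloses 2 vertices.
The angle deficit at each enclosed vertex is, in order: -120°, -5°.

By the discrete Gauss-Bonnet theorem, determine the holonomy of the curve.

Holonomy = total enclosed curvature = (-120°) + (-5°) = -125°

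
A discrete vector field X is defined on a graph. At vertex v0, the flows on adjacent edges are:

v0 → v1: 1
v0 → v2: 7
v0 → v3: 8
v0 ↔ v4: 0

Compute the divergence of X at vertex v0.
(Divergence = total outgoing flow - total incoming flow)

Divergence = sum of outgoing flows = 1 + 7 + 8 + 0 = 16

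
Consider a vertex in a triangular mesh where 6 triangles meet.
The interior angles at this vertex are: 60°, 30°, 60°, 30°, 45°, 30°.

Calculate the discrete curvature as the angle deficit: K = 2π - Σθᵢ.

Sum of angles = 255°. K = 360° - 255° = 105°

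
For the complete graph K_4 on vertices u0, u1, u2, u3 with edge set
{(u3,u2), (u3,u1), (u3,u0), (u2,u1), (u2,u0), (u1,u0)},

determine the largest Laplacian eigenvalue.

For the complete graph K_n, L = nI − J (J = all-ones matrix). J has eigenvalues n (once, eigenvector 𝟙) and 0 (multiplicity n−1), so L has eigenvalues 0 (once) and n (multiplicity n−1). Here n = 4: eigenvalue 0 once and 4 with multiplicity 3.
Laplacian eigenvalues: [0.0, 4.0, 4.0, 4.0]. Largest eigenvalue (spectral radius) = 4.0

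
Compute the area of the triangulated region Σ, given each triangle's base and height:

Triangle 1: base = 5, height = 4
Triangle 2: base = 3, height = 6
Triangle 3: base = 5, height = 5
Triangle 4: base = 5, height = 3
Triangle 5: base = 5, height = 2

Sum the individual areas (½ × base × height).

(1/2)×5×4 + (1/2)×3×6 + (1/2)×5×5 + (1/2)×5×3 + (1/2)×5×2 = 44.0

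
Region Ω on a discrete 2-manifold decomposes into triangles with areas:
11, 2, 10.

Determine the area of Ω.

11 + 2 + 10 = 23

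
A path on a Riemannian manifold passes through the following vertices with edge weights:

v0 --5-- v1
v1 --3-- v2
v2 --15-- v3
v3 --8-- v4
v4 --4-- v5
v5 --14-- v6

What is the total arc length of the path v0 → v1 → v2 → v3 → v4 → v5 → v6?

Arc length = 5 + 3 + 15 + 8 + 4 + 14 = 49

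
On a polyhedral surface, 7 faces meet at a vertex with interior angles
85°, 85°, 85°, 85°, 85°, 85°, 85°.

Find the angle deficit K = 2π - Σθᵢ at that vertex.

Sum of angles = 595°. K = 360° - 595° = -235° = -47π/36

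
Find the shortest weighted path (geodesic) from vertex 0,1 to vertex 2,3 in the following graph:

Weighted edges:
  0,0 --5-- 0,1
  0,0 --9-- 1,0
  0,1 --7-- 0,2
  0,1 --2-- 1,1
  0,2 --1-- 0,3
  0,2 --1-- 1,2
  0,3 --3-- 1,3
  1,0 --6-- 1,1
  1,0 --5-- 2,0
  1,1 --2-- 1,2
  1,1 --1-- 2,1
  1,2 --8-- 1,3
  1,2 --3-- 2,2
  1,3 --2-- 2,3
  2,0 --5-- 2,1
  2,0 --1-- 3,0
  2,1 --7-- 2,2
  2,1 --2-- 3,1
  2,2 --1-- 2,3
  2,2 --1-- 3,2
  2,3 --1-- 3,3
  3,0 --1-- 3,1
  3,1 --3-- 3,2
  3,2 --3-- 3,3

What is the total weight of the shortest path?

Shortest path: 0,1 → 1,1 → 1,2 → 2,2 → 2,3, total weight = 8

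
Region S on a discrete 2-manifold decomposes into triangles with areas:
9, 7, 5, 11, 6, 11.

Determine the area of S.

9 + 7 + 5 + 11 + 6 + 11 = 49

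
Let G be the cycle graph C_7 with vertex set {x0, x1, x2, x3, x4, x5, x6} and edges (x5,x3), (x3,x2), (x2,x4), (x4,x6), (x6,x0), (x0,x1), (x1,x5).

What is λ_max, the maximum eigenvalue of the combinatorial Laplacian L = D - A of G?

The cycle graph C_n has Laplacian eigenvalues λ_k = 2 − 2cos(2πk/n), k = 0, 1, …, n−1. Here n = 7:
k=0: 2 − 2cos(0) = 0.0; k=1: 2 − 2cos(2π/7) = 0.753; k=2: 2 − 2cos(4π/7) = 2.445; k=3: 2 − 2cos(6π/7) = 3.8019; k=4: 2 − 2cos(8π/7) = 3.8019; k=5: 2 − 2cos(10π/7) = 2.445; k=6: 2 − 2cos(12π/7) = 0.753.
Laplacian eigenvalues: [0.0, 0.753, 0.753, 2.445, 2.445, 3.8019, 3.8019]. Largest eigenvalue (spectral radius) = 3.8019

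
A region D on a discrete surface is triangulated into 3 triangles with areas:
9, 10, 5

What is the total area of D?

9 + 10 + 5 = 24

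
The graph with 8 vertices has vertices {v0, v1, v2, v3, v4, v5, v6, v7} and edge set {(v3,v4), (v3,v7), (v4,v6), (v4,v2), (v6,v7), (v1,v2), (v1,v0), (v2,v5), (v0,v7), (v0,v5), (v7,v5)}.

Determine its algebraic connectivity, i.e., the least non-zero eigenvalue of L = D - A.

Degrees: deg(v0) = 3, deg(v1) = 2, deg(v2) = 3, deg(v3) = 2, deg(v4) = 3, deg(v5) = 3, deg(v6) = 2, deg(v7) = 4.
L = D − A with rows/columns ordered (v0, v1, v2, v3, v4, v5, v6, v7):
  [ 3, -1,  0,  0,  0, -1,  0, -1]
  [-1,  2, -1,  0,  0,  0,  0,  0]
  [ 0, -1,  3,  0, -1, -1,  0,  0]
  [ 0,  0,  0,  2, -1,  0,  0, -1]
  [ 0,  0, -1, -1,  3,  0, -1,  0]
  [-1,  0, -1,  0,  0,  3,  0, -1]
  [ 0,  0,  0,  0, -1,  0,  2, -1]
  [-1,  0,  0, -1,  0, -1, -1,  4]
Characteristic polynomial: det(λI − L) = λ(λ − 1)(λ − 2)²(λ² − 8λ + 14)(λ − 4)(λ − 5).
Roots: λ = 0; (λ − 1) = 0 ⇒ λ = 1; (λ − 2) = 0 ⇒ λ = 2 (multiplicity 2); (λ² − 8λ + 14) = 0 ⇒ λ = 4 ± √2 ≈ 2.5858, 5.4142; (λ − 4) = 0 ⇒ λ = 4; (λ − 5) = 0 ⇒ λ = 5.
(Check: the roots sum (with multiplicity) to 22, matching trace L = Σdeg = 2·11 = 22.)
Laplacian eigenvalues: [0.0, 1.0, 2.0, 2.0, 2.5858, 4.0, 5.0, 5.4142]. Algebraic connectivity (smallest non-zero eigenvalue) = 1.0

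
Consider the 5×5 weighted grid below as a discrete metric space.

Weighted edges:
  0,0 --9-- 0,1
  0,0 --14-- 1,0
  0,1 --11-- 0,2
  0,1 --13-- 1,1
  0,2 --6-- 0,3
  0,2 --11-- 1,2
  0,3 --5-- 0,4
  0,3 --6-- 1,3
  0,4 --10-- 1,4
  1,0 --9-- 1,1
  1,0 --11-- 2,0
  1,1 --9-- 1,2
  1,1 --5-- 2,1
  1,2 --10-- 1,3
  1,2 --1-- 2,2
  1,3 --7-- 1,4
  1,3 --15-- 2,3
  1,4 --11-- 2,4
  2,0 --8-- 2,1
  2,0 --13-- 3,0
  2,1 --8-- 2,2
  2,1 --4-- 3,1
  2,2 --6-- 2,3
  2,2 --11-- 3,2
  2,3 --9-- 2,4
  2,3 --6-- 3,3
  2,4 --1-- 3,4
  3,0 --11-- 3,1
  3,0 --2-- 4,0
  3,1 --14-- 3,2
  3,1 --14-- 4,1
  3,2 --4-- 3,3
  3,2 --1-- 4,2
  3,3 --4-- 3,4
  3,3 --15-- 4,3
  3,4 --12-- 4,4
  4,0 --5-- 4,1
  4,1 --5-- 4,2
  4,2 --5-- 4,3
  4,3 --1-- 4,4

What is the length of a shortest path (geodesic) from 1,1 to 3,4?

Shortest path: 1,1 → 1,2 → 2,2 → 2,3 → 3,3 → 3,4, total weight = 26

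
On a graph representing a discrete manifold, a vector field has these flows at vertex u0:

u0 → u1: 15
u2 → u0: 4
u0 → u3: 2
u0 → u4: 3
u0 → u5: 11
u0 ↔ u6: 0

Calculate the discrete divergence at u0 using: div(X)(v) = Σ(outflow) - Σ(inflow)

Divergence = sum of outgoing flows = 15 + (-4) + 2 + 3 + 11 + 0 = 27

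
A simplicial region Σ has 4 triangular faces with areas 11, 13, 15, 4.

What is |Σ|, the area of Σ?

11 + 13 + 15 + 4 = 43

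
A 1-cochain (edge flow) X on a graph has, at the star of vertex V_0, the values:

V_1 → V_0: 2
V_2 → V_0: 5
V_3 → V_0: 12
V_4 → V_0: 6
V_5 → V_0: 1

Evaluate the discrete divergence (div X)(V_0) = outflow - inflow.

Divergence = sum of outgoing flows = (-2) + (-5) + (-12) + (-6) + (-1) = -26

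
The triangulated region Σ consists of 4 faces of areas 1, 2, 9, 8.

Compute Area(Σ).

1 + 2 + 9 + 8 = 20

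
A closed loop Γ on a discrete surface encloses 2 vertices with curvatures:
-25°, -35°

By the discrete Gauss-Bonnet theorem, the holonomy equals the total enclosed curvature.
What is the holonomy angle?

Holonomy = total enclosed curvature = (-25°) + (-35°) = -60°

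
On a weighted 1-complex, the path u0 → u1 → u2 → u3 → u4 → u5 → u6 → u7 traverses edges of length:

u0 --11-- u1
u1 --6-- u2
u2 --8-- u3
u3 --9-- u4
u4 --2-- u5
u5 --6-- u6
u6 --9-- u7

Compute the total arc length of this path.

Arc length = 11 + 6 + 8 + 9 + 2 + 6 + 9 = 51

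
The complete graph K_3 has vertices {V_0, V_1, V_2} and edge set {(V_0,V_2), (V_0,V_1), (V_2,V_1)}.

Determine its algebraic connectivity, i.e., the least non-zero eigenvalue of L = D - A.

For the complete graph K_n, L = nI − J (J = all-ones matrix). J has eigenvalues n (once, eigenvector 𝟙) and 0 (multiplicity n−1), so L has eigenvalues 0 (once) and n (multiplicity n−1). Here n = 3: eigenvalue 0 once and 3 with multiplicity 2.
Laplacian eigenvalues: [0.0, 3.0, 3.0]. Algebraic connectivity (smallest non-zero eigenvalue) = 3.0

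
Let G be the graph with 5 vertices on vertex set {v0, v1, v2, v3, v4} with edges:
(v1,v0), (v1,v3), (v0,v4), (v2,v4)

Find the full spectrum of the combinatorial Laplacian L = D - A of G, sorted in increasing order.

Degrees: deg(v0) = 2, deg(v1) = 2, deg(v2) = 1, deg(v3) = 1, deg(v4) = 2.
L = D − A with rows/columns ordered (v0, v1, v2, v3, v4):
  [ 2, -1,  0,  0, -1]
  [-1,  2,  0, -1,  0]
  [ 0,  0,  1,  0, -1]
  [ 0, -1,  0,  1,  0]
  [-1,  0, -1,  0,  2]
Characteristic polynomial: det(λI − L) = λ(λ² − 3λ + 1)(λ² − 5λ + 5).
Roots: λ = 0; (λ² − 3λ + 1) = 0 ⇒ λ = (3 ± √5)/2 ≈ 0.382, 2.618; (λ² − 5λ + 5) = 0 ⇒ λ = (5 ± √5)/2 ≈ 1.382, 3.618.
(Check: the roots sum (with multiplicity) to 8, matching trace L = Σdeg = 2·4 = 8.)
Laplacian eigenvalues (increasing order): [0.0, 0.382, 1.382, 2.618, 3.618]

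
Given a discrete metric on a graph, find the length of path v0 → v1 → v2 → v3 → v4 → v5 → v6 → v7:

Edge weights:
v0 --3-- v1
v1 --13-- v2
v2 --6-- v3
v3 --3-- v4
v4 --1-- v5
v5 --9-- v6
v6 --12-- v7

Arc length = 3 + 13 + 6 + 3 + 1 + 9 + 12 = 47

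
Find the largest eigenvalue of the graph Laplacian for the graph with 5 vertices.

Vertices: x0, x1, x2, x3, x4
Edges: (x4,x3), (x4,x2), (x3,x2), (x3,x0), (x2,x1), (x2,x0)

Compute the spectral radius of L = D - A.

Degrees: deg(x0) = 2, deg(x1) = 1, deg(x2) = 4, deg(x3) = 3, deg(x4) = 2.
L = D − A with rows/columns ordered (x0, x1, x2, x3, x4):
  [ 2,  0, -1, -1,  0]
  [ 0,  1, -1,  0,  0]
  [-1, -1,  4, -1, -1]
  [-1,  0, -1,  3, -1]
  [ 0,  0, -1, -1,  2]
Characteristic polynomial: det(λI − L) = λ(λ − 1)(λ − 2)(λ − 4)(λ − 5).
Roots: λ = 0; (λ − 1) = 0 ⇒ λ = 1; (λ − 2) = 0 ⇒ λ = 2; (λ − 4) = 0 ⇒ λ = 4; (λ − 5) = 0 ⇒ λ = 5.
(Check: the roots sum (with multiplicity) to 12, matching trace L = Σdeg = 2·6 = 12.)
Laplacian eigenvalues: [0.0, 1.0, 2.0, 4.0, 5.0]. Largest eigenvalue (spectral radius) = 5.0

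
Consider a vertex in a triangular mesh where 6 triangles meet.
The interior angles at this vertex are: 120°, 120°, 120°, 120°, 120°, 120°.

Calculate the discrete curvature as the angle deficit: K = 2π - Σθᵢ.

Sum of angles = 720°. K = 360° - 720° = -360°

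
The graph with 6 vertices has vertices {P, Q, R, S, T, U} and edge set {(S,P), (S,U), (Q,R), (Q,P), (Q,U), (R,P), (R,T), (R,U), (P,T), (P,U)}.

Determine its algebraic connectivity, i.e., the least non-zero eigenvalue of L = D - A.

Degrees: deg(P) = 5, deg(Q) = 3, deg(R) = 4, deg(S) = 2, deg(T) = 2, deg(U) = 4.
L = D − A with rows/columns ordered (P, Q, R, S, T, U):
  [ 5, -1, -1, -1, -1, -1]
  [-1,  3, -1,  0,  0, -1]
  [-1, -1,  4,  0, -1, -1]
  [-1,  0,  0,  2,  0, -1]
  [-1,  0, -1,  0,  2,  0]
  [-1, -1, -1, -1,  0,  4]
Characteristic polynomial: det(λI − L) = λ(λ² − 7λ + 9)(λ² − 7λ + 11)(λ − 6).
Roots: λ = 0; (λ² − 7λ + 9) = 0 ⇒ λ = (7 ± √13)/2 ≈ 1.6972, 5.3028; (λ² − 7λ + 11) = 0 ⇒ λ = (7 ± √5)/2 ≈ 2.382, 4.618; (λ − 6) = 0 ⇒ λ = 6.
(Check: the roots sum (with multiplicity) to 20, matching trace L = Σdeg = 2·10 = 20.)
Laplacian eigenvalues: [0.0, 1.6972, 2.382, 4.618, 5.3028, 6.0]. Algebraic connectivity (smallest non-zero eigenvalue) = 1.6972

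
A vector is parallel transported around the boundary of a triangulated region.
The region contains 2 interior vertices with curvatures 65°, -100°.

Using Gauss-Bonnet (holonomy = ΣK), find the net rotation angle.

Holonomy = total enclosed curvature = 65° + (-100°) = -35°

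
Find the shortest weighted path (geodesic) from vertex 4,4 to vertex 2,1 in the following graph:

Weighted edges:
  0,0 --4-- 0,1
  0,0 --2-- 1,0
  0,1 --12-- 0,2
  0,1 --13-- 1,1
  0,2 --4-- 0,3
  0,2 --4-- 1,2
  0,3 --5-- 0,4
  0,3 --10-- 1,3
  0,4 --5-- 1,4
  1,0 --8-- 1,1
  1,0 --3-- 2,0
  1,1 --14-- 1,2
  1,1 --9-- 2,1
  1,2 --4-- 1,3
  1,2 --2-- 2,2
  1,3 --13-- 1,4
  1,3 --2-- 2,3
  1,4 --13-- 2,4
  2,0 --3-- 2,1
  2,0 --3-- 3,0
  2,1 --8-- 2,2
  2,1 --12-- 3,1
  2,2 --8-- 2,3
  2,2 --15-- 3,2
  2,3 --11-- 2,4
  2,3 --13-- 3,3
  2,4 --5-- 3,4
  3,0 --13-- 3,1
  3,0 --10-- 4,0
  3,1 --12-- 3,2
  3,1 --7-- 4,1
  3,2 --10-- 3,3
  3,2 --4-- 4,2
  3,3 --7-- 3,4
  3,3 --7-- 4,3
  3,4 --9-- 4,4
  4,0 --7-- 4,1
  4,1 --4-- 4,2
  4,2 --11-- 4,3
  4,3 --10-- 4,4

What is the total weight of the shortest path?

Shortest path: 4,4 → 3,4 → 2,4 → 2,3 → 2,2 → 2,1, total weight = 41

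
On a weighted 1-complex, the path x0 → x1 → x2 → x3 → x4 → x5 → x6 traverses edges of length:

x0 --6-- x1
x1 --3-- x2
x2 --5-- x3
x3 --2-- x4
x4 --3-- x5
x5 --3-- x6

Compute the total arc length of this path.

Arc length = 6 + 3 + 5 + 2 + 3 + 3 = 22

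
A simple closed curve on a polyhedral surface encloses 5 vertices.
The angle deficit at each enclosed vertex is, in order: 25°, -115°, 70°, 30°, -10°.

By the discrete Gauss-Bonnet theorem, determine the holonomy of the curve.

Holonomy = total enclosed curvature = 25° + (-115°) + 70° + 30° + (-10°) = 0°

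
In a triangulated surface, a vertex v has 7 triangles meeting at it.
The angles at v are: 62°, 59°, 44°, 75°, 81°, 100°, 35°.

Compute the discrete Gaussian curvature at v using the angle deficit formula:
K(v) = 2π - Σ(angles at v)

Sum of angles = 456°. K = 360° - 456° = -96° = -8π/15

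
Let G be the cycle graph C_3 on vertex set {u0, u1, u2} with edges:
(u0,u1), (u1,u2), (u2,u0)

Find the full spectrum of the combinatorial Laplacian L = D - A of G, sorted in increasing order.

The cycle graph C_n has Laplacian eigenvalues λ_k = 2 − 2cos(2πk/n), k = 0, 1, …, n−1. Here n = 3:
k=0: 2 − 2cos(0) = 0.0; k=1: 2 − 2cos(2π/3) = 3.0; k=2: 2 − 2cos(4π/3) = 3.0.
Laplacian eigenvalues (increasing order): [0.0, 3.0, 3.0]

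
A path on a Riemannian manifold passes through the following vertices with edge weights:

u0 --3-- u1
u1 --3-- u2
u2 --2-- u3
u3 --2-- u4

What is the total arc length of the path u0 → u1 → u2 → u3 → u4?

Arc length = 3 + 3 + 2 + 2 = 10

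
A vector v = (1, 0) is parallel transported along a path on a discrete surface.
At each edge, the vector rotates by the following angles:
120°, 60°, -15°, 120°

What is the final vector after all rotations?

Total rotation: 120° + 60° + (-15°) + 120° = 285° ≡ -75° (mod 360°). Final vector: (0.2588, -0.9659)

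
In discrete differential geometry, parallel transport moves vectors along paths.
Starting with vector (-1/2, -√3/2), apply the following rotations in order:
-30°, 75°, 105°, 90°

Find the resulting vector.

Total rotation: (-30°) + 75° + 105° + 90° = 240° ≡ -120° (mod 360°). Final vector: (-0.5000, 0.8660)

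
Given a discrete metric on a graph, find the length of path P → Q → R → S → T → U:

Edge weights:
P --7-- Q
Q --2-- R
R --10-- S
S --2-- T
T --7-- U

Arc length = 7 + 2 + 10 + 2 + 7 = 28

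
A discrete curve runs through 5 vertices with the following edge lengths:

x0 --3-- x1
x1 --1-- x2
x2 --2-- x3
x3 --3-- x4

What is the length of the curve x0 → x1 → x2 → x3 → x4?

Arc length = 3 + 1 + 2 + 3 = 9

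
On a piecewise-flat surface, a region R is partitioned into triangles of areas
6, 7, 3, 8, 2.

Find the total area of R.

6 + 7 + 3 + 8 + 2 = 26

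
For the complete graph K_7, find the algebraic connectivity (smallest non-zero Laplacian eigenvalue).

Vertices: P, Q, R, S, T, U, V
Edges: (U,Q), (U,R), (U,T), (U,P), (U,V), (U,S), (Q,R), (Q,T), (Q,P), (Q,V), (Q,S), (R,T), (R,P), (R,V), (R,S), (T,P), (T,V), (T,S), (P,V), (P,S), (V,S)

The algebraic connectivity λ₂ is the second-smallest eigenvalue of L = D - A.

For the complete graph K_n, L = nI − J (J = all-ones matrix). J has eigenvalues n (once, eigenvector 𝟙) and 0 (multiplicity n−1), so L has eigenvalues 0 (once) and n (multiplicity n−1). Here n = 7: eigenvalue 0 once and 7 with multiplicity 6.
Laplacian eigenvalues: [0.0, 7.0, 7.0, 7.0, 7.0, 7.0, 7.0]. Algebraic connectivity (smallest non-zero eigenvalue) = 7.0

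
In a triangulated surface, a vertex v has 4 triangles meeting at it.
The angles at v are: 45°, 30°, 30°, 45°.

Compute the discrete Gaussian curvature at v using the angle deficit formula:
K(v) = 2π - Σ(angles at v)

Sum of angles = 150°. K = 360° - 150° = 210° = 7π/6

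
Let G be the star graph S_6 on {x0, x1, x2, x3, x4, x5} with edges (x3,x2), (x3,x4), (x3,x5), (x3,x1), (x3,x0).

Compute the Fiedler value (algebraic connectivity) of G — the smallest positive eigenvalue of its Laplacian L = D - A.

The star S_6 is the complete bipartite graph K_{1,5} (one hub of degree 5, 5 leaves of degree 1). The Laplacian spectrum of K_{p,q} is 0, p (multiplicity q−1), q (multiplicity p−1), p+q. With p = 1, q = 5: 0 once, 1 with multiplicity 4, and 6 once. (Check: trace L = sum of degrees = 10 = 4·1 + 6.)
Laplacian eigenvalues: [0.0, 1.0, 1.0, 1.0, 1.0, 6.0]. Algebraic connectivity (smallest non-zero eigenvalue) = 1.0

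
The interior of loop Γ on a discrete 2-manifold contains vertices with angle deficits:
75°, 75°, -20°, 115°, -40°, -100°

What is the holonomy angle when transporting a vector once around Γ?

Holonomy = total enclosed curvature = 75° + 75° + (-20°) + 115° + (-40°) + (-100°) = 105°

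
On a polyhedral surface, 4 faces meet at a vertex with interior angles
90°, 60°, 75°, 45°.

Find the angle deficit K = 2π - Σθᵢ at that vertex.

Sum of angles = 270°. K = 360° - 270° = 90°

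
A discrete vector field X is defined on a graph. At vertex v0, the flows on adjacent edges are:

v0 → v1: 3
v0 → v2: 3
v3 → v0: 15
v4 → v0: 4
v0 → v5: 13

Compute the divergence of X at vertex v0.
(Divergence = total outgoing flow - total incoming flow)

Divergence = sum of outgoing flows = 3 + 3 + (-15) + (-4) + 13 = 0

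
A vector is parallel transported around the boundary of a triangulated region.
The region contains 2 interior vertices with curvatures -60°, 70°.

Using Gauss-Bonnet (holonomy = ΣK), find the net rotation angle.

Holonomy = total enclosed curvature = (-60°) + 70° = 10°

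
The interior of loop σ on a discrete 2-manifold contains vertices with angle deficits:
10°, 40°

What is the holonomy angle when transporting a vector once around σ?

Holonomy = total enclosed curvature = 10° + 40° = 50°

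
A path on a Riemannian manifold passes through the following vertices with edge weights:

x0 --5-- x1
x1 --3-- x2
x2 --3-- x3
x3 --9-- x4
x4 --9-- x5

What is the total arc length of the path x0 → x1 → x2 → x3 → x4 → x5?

Arc length = 5 + 3 + 3 + 9 + 9 = 29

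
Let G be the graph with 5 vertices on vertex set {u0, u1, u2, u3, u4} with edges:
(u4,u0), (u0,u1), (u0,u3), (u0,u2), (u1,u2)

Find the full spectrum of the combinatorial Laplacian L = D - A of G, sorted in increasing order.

Degrees: deg(u0) = 4, deg(u1) = 2, deg(u2) = 2, deg(u3) = 1, deg(u4) = 1.
L = D − A with rows/columns ordered (u0, u1, u2, u3, u4):
  [ 4, -1, -1, -1, -1]
  [-1,  2, -1,  0,  0]
  [-1, -1,  2,  0,  0]
  [-1,  0,  0,  1,  0]
  [-1,  0,  0,  0,  1]
Characteristic polynomial: det(λI − L) = λ(λ − 1)²(λ − 3)(λ − 5).
Roots: λ = 0; (λ − 1) = 0 ⇒ λ = 1 (multiplicity 2); (λ − 3) = 0 ⇒ λ = 3; (λ − 5) = 0 ⇒ λ = 5.
(Check: the roots sum (with multiplicity) to 10, matching trace L = Σdeg = 2·5 = 10.)
Laplacian eigenvalues (increasing order): [0.0, 1.0, 1.0, 3.0, 5.0]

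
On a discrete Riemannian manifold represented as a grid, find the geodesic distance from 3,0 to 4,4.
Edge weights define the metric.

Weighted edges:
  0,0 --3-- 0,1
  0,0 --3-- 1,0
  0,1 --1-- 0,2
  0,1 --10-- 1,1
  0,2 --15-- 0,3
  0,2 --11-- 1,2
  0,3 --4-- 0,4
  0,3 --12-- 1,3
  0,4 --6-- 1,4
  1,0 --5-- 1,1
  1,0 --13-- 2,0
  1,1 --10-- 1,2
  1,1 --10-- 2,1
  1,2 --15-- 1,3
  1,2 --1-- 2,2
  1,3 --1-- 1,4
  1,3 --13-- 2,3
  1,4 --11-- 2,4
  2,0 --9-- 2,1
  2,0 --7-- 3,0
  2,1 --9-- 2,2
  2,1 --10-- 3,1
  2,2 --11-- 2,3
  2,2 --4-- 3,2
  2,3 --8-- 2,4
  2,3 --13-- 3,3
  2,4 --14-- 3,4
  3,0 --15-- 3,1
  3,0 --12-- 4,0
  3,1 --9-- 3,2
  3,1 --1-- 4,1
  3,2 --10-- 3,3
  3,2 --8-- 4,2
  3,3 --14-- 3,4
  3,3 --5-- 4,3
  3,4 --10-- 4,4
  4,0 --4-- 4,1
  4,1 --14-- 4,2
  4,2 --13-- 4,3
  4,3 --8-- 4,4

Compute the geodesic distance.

Shortest path: 3,0 → 3,1 → 3,2 → 3,3 → 4,3 → 4,4, total weight = 47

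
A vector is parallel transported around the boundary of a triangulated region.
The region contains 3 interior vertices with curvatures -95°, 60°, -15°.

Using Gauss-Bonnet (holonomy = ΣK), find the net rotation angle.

Holonomy = total enclosed curvature = (-95°) + 60° + (-15°) = -50°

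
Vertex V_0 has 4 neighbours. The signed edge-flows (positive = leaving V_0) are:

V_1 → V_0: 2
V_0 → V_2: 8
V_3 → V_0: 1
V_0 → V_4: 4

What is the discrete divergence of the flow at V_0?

Divergence = sum of outgoing flows = (-2) + 8 + (-1) + 4 = 9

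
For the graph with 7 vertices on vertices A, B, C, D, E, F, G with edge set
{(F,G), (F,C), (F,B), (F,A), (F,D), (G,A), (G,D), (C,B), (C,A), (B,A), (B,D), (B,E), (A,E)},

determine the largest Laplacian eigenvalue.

Degrees: deg(A) = 5, deg(B) = 5, deg(C) = 3, deg(D) = 3, deg(E) = 2, deg(F) = 5, deg(G) = 3.
L = D − A with rows/columns ordered (A, B, C, D, E, F, G):
  [ 5, -1, -1,  0, -1, -1, -1]
  [-1,  5, -1, -1, -1, -1,  0]
  [-1, -1,  3,  0,  0, -1,  0]
  [ 0, -1,  0,  3,  0, -1, -1]
  [-1, -1,  0,  0,  2,  0,  0]
  [-1, -1, -1, -1,  0,  5, -1]
  [-1,  0,  0, -1,  0, -1,  3]
Characteristic polynomial: det(λI − L) = λ(λ² − 8λ + 11)(λ² − 8λ + 14)(λ² − 10λ + 23).
Roots: λ = 0; (λ² − 8λ + 11) = 0 ⇒ λ = 4 ± √5 ≈ 1.7639, 6.2361; (λ² − 8λ + 14) = 0 ⇒ λ = 4 ± √2 ≈ 2.5858, 5.4142; (λ² − 10λ + 23) = 0 ⇒ λ = 5 ± √2 ≈ 3.5858, 6.4142.
(Check: the roots sum (with multiplicity) to 26, matching trace L = Σdeg = 2·13 = 26.)
Laplacian eigenvalues: [0.0, 1.7639, 2.5858, 3.5858, 5.4142, 6.2361, 6.4142]. Largest eigenvalue (spectral radius) = 6.4142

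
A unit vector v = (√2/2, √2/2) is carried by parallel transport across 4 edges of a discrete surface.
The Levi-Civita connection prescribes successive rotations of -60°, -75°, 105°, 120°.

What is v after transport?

Total rotation: (-60°) + (-75°) + 105° + 120° = 90°. Final vector: (-0.7071, 0.7071)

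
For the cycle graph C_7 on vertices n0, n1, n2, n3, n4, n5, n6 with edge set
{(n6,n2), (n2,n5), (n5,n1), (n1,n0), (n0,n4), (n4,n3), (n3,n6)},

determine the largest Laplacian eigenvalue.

The cycle graph C_n has Laplacian eigenvalues λ_k = 2 − 2cos(2πk/n), k = 0, 1, …, n−1. Here n = 7:
k=0: 2 − 2cos(0) = 0.0; k=1: 2 − 2cos(2π/7) = 0.753; k=2: 2 − 2cos(4π/7) = 2.445; k=3: 2 − 2cos(6π/7) = 3.8019; k=4: 2 − 2cos(8π/7) = 3.8019; k=5: 2 − 2cos(10π/7) = 2.445; k=6: 2 − 2cos(12π/7) = 0.753.
Laplacian eigenvalues: [0.0, 0.753, 0.753, 2.445, 2.445, 3.8019, 3.8019]. Largest eigenvalue (spectral radius) = 3.8019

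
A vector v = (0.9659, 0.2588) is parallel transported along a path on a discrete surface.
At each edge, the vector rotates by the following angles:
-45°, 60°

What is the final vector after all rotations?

Total rotation: (-45°) + 60° = 15°. Final vector: (0.8660, 0.5000)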